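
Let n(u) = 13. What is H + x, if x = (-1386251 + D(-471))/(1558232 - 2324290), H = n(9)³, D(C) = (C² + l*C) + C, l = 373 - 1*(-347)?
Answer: 1684533427/766058 ≈ 2199.0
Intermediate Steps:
l = 720 (l = 373 + 347 = 720)
D(C) = C² + 721*C (D(C) = (C² + 720*C) + C = C² + 721*C)
H = 2197 (H = 13³ = 2197)
x = 1504001/766058 (x = (-1386251 - 471*(721 - 471))/(1558232 - 2324290) = (-1386251 - 471*250)/(-766058) = (-1386251 - 117750)*(-1/766058) = -1504001*(-1/766058) = 1504001/766058 ≈ 1.9633)
H + x = 2197 + 1504001/766058 = 1684533427/766058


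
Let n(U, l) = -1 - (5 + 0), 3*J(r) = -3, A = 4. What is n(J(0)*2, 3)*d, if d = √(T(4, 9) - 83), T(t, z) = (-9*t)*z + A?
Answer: -6*I*√403 ≈ -120.45*I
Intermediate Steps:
J(r) = -1 (J(r) = (⅓)*(-3) = -1)
T(t, z) = 4 - 9*t*z (T(t, z) = (-9*t)*z + 4 = -9*t*z + 4 = 4 - 9*t*z)
n(U, l) = -6 (n(U, l) = -1 - 1*5 = -1 - 5 = -6)
d = I*√403 (d = √((4 - 9*4*9) - 83) = √((4 - 324) - 83) = √(-320 - 83) = √(-403) = I*√403 ≈ 20.075*I)
n(J(0)*2, 3)*d = -6*I*√403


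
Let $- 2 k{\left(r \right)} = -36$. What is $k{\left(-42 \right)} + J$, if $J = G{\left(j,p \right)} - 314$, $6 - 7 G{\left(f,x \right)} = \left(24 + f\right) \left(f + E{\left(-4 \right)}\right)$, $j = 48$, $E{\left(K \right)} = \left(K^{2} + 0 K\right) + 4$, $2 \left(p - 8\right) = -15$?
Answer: $- \frac{6962}{7} \approx -994.57$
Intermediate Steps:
$p = \frac{1}{2}$ ($p = 8 + \frac{1}{2} \left(-15\right) = 8 - \frac{15}{2} = \frac{1}{2} \approx 0.5$)
$E{\left(K \right)} = 4 + K^{2}$ ($E{\left(K \right)} = \left(K^{2} + 0\right) + 4 = K^{2} + 4 = 4 + K^{2}$)
$k{\left(r \right)} = 18$ ($k{\left(r \right)} = \left(- \frac{1}{2}\right) \left(-36\right) = 18$)
$G{\left(f,x \right)} = \frac{6}{7} - \frac{\left(20 + f\right) \left(24 + f\right)}{7}$ ($G{\left(f,x \right)} = \frac{6}{7} - \frac{\left(24 + f\right) \left(f + \left(4 + \left(-4\right)^{2}\right)\right)}{7} = \frac{6}{7} - \frac{\left(24 + f\right) \left(f + \left(4 + 16\right)\right)}{7} = \frac{6}{7} - \frac{\left(24 + f\right) \left(f + 20\right)}{7} = \frac{6}{7} - \frac{\left(24 + f\right) \left(20 + f\right)}{7} = \frac{6}{7} - \frac{\left(20 + f\right) \left(24 + f\right)}{7}$)
$J = - \frac{7088}{7}$ ($J = \left(- \frac{474}{7} - \frac{2112}{7} - \frac{48^{2}}{7}\right) - 314 = \left(- \frac{474}{7} - \frac{2112}{7} - \frac{2304}{7}\right) - 314 = - \frac{4890}{7} - 314 = - \frac{7088}{7} \approx -1012.6$)
$k{\left(-42 \right)} + J = 18 - \frac{7088}{7} = - \frac{6962}{7}$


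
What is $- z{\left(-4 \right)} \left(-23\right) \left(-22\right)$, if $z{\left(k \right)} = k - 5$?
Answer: $4554$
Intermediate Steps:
$z{\left(k \right)} = -5 + k$ ($z{\left(k \right)} = k - 5 = -5 + k$)
$- z{\left(-4 \right)} \left(-23\right) \left(-22\right) = - \left(-5 - 4\right) \left(-23\right) \left(-22\right) = - \left(-9\right) \left(-23\right) \left(-22\right) = - 207 \left(-22\right) = \left(-1\right) \left(-4554\right) = 4554$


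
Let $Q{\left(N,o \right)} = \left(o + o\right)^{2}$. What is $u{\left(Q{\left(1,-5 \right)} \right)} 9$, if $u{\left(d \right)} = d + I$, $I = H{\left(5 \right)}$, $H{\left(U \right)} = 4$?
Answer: $936$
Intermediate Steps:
$Q{\left(N,o \right)} = 4 o^{2}$ ($Q{\left(N,o \right)} = \left(2 o\right)^{2} = 4 o^{2}$)
$I = 4$
$u{\left(d \right)} = 4 + d$ ($u{\left(d \right)} = d + 4 = 4 + d$)
$u{\left(Q{\left(1,-5 \right)} \right)} 9 = \left(4 + 4 \left(-5\right)^{2}\right) 9 = \left(4 + 4 \cdot 25\right) 9 = \left(4 + 100\right) 9 = 104 \cdot 9 = 936$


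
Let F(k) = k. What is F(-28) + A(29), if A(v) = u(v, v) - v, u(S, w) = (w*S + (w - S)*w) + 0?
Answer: 784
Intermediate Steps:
u(S, w) = S*w + w*(w - S) (u(S, w) = (S*w + w*(w - S)) + 0 = S*w + w*(w - S))
A(v) = v² - v
F(-28) + A(29) = -28 + 29*(-1 + 29) = -28 + 29*28 = -28 + 812 = 784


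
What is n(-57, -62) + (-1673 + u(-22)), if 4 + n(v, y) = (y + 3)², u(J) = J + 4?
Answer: 1786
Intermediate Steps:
u(J) = 4 + J
n(v, y) = -4 + (3 + y)² (n(v, y) = -4 + (y + 3)² = -4 + (3 + y)²)
n(-57, -62) + (-1673 + u(-22)) = (-4 + (3 - 62)²) + (-1673 + (4 - 22)) = (-4 + (-59)²) + (-1673 - 18) = (-4 + 3481) - 1691 = 3477 - 1691 = 1786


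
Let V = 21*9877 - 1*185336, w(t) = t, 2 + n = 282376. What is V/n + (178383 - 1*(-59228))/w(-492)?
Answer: -33542152331/69464004 ≈ -482.87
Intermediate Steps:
n = 282374 (n = -2 + 282376 = 282374)
V = 22081 (V = 207417 - 185336 = 22081)
V/n + (178383 - 1*(-59228))/w(-492) = 22081/282374 + (178383 - 1*(-59228))/(-492) = 22081*(1/282374) + (178383 + 59228)*(-1/492) = 22081/282374 + 237611*(-1/492) = 22081/282374 - 237611/492 = -33542152331/69464004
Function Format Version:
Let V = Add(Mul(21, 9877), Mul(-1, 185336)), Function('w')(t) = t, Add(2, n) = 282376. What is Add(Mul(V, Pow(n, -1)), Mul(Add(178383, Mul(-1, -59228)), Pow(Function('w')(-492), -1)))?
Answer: Rational(-33542152331, 69464004) ≈ -482.87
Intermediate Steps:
n = 282374 (n = Add(-2, 282376) = 282374)
V = 22081 (V = Add(207417, -185336) = 22081)
Add(Mul(V, Pow(n, -1)), Mul(Add(178383, Mul(-1, -59228)), Pow(Function('w')(-492), -1))) = Add(Mul(22081, Pow(282374, -1)), Mul(Add(178383, Mul(-1, -59228)), Pow(-492, -1))) = Add(Mul(22081, Rational(1, 282374)), Mul(Add(178383, 59228), Rational(-1, 492))) = Add(Rational(22081, 282374), Mul(237611, Rational(-1, 492))) = Add(Rational(22081, 282374), Rational(-237611, 492)) = Rational(-33542152331, 69464004)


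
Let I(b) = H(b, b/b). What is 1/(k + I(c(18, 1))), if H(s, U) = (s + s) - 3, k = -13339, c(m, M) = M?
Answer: -1/13340 ≈ -7.4963e-5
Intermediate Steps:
H(s, U) = -3 + 2*s (H(s, U) = 2*s - 3 = -3 + 2*s)
I(b) = -3 + 2*b
1/(k + I(c(18, 1))) = 1/(-13339 + (-3 + 2*1)) = 1/(-13339 + (-3 + 2)) = 1/(-13339 - 1) = 1/(-13340) = -1/13340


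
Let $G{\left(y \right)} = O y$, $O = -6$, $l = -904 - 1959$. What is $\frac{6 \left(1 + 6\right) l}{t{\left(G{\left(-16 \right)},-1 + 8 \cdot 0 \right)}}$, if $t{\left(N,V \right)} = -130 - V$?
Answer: $\frac{40082}{43} \approx 932.14$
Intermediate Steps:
$l = -2863$
$G{\left(y \right)} = - 6 y$
$\frac{6 \left(1 + 6\right) l}{t{\left(G{\left(-16 \right)},-1 + 8 \cdot 0 \right)}} = \frac{6 \left(1 + 6\right) \left(-2863\right)}{-130 - \left(-1 + 8 \cdot 0\right)} = \frac{6 \cdot 7 \left(-2863\right)}{-130 - \left(-1 + 0\right)} = \frac{42 \left(-2863\right)}{-130 - -1} = - \frac{120246}{-130 + 1} = - \frac{120246}{-129} = \left(-120246\right) \left(- \frac{1}{129}\right) = \frac{40082}{43}$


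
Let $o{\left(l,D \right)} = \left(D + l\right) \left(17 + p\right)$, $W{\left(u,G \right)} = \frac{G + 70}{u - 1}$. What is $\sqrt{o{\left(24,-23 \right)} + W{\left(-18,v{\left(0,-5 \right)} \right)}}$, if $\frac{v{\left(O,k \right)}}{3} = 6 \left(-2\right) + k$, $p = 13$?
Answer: $\sqrt{29} \approx 5.3852$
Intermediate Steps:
$v{\left(O,k \right)} = -36 + 3 k$ ($v{\left(O,k \right)} = 3 \left(6 \left(-2\right) + k\right) = 3 \left(-12 + k\right) = -36 + 3 k$)
$W{\left(u,G \right)} = \frac{70 + G}{-1 + u}$
$o{\left(l,D \right)} = 30 D + 30 l$ ($o{\left(l,D \right)} = \left(D + l\right) \left(17 + 13\right) = \left(D + l\right) 30 = 30 D + 30 l$)
$\sqrt{o{\left(24,-23 \right)} + W{\left(-18,v{\left(0,-5 \right)} \right)}} = \sqrt{\left(30 \left(-23\right) + 30 \cdot 24\right) + \frac{70 + \left(-36 + 3 \left(-5\right)\right)}{-1 - 18}} = \sqrt{\left(-690 + 720\right) + \frac{70 - 51}{-19}} = \sqrt{30 - \frac{70 - 51}{19}} = \sqrt{30 - 1} = \sqrt{29}$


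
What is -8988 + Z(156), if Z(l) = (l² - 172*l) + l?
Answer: -11328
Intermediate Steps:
Z(l) = l² - 171*l
-8988 + Z(156) = -8988 + 156*(-171 + 156) = -8988 + 156*(-15) = -8988 - 2340 = -11328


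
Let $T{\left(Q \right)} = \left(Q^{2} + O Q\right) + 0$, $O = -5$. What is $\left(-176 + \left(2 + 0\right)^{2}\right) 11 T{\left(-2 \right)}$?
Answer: $-26488$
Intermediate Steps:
$T{\left(Q \right)} = Q^{2} - 5 Q$ ($T{\left(Q \right)} = \left(Q^{2} - 5 Q\right) + 0 = Q^{2} - 5 Q$)
$\left(-176 + \left(2 + 0\right)^{2}\right) 11 T{\left(-2 \right)} = \left(-176 + \left(2 + 0\right)^{2}\right) 11 \left(- 2 \left(-5 - 2\right)\right) = \left(-176 + 2^{2}\right) 11 \left(\left(-2\right) \left(-7\right)\right) = \left(-176 + 4\right) 11 \cdot 14 = \left(-172\right) 154 = -26488$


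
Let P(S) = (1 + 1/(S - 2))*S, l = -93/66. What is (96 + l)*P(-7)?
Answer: -58268/99 ≈ -588.57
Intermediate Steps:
l = -31/22 (l = -93*1/66 = -31/22 ≈ -1.4091)
P(S) = S*(1 + 1/(-2 + S)) (P(S) = (1 + 1/(-2 + S))*S = S*(1 + 1/(-2 + S)))
(96 + l)*P(-7) = (96 - 31/22)*(-7*(-1 - 7)/(-2 - 7)) = 2081*(-7*(-8)/(-9))/22 = 2081*(-7*(-⅑)*(-8))/22 = (2081/22)*(-56/9) = -58268/99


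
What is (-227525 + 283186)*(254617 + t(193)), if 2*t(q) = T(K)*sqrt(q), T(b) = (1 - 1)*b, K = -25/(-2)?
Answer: 14172236837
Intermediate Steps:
K = 25/2 (K = -25*(-1/2) = 25/2 ≈ 12.500)
T(b) = 0 (T(b) = 0*b = 0)
t(q) = 0 (t(q) = (0*sqrt(q))/2 = (1/2)*0 = 0)
(-227525 + 283186)*(254617 + t(193)) = (-227525 + 283186)*(254617 + 0) = 55661*254617 = 14172236837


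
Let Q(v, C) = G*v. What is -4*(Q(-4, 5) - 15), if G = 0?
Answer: 60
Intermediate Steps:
Q(v, C) = 0 (Q(v, C) = 0*v = 0)
-4*(Q(-4, 5) - 15) = -4*(0 - 15) = -4*(-15) = 60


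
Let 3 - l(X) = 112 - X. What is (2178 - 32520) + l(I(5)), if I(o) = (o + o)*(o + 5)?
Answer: -30351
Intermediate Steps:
I(o) = 2*o*(5 + o) (I(o) = (2*o)*(5 + o) = 2*o*(5 + o))
l(X) = -109 + X (l(X) = 3 - (112 - X) = 3 + (-112 + X) = -109 + X)
(2178 - 32520) + l(I(5)) = (2178 - 32520) + (-109 + 2*5*(5 + 5)) = -30342 + (-109 + 2*5*10) = -30342 + (-109 + 100) = -30342 - 9 = -30351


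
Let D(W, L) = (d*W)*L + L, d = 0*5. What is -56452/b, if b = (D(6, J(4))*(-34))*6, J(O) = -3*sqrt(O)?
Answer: -14113/306 ≈ -46.121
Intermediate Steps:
d = 0
D(W, L) = L (D(W, L) = (0*W)*L + L = 0*L + L = 0 + L = L)
b = 1224 (b = (-3*sqrt(4)*(-34))*6 = (-3*2*(-34))*6 = -6*(-34)*6 = 204*6 = 1224)
-56452/b = -56452/1224 = -56452*1/1224 = -14113/306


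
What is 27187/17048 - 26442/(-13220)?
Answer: 202548839/56343640 ≈ 3.5949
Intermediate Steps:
27187/17048 - 26442/(-13220) = 27187*(1/17048) - 26442*(-1/13220) = 27187/17048 + 13221/6610 = 202548839/56343640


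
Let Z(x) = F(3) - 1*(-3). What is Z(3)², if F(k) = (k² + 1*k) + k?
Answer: 324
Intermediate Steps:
F(k) = k² + 2*k (F(k) = (k² + k) + k = (k + k²) + k = k² + 2*k)
Z(x) = 18 (Z(x) = 3*(2 + 3) - 1*(-3) = 3*5 + 3 = 15 + 3 = 18)
Z(3)² = 18² = 324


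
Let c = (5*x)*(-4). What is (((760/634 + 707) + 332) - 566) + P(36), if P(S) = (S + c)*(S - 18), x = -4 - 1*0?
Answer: 812217/317 ≈ 2562.2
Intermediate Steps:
x = -4 (x = -4 + 0 = -4)
c = 80 (c = (5*(-4))*(-4) = -20*(-4) = 80)
P(S) = (-18 + S)*(80 + S) (P(S) = (S + 80)*(S - 18) = (80 + S)*(-18 + S) = (-18 + S)*(80 + S))
(((760/634 + 707) + 332) - 566) + P(36) = (((760/634 + 707) + 332) - 566) + (-1440 + 36² + 62*36) = (((760*(1/634) + 707) + 332) - 566) + (-1440 + 1296 + 2232) = (((380/317 + 707) + 332) - 566) + 2088 = ((224499/317 + 332) - 566) + 2088 = (329743/317 - 566) + 2088 = 150321/317 + 2088 = 812217/317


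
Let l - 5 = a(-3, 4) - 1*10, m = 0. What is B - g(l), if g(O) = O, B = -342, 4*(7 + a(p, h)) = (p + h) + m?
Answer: -1321/4 ≈ -330.25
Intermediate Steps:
a(p, h) = -7 + h/4 + p/4 (a(p, h) = -7 + ((p + h) + 0)/4 = -7 + ((h + p) + 0)/4 = -7 + (h + p)/4 = -7 + (h/4 + p/4) = -7 + h/4 + p/4)
l = -47/4 (l = 5 + ((-7 + (1/4)*4 + (1/4)*(-3)) - 1*10) = 5 + ((-7 + 1 - 3/4) - 10) = 5 + (-27/4 - 10) = 5 - 67/4 = -47/4 ≈ -11.750)
B - g(l) = -342 - 1*(-47/4) = -342 + 47/4 = -1321/4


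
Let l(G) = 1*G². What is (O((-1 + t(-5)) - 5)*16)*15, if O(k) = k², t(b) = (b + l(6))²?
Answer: 218886000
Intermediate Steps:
l(G) = G²
t(b) = (36 + b)² (t(b) = (b + 6²)² = (b + 36)² = (36 + b)²)
(O((-1 + t(-5)) - 5)*16)*15 = (((-1 + (36 - 5)²) - 5)²*16)*15 = (((-1 + 31²) - 5)²*16)*15 = (((-1 + 961) - 5)²*16)*15 = ((960 - 5)²*16)*15 = (955²*16)*15 = (912025*16)*15 = 14592400*15 = 218886000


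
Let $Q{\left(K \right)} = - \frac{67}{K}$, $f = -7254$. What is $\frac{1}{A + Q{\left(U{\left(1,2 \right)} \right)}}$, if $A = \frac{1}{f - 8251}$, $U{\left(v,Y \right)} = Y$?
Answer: $- \frac{31010}{1038837} \approx -0.029851$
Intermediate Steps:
$A = - \frac{1}{15505}$ ($A = \frac{1}{-7254 - 8251} = \frac{1}{-15505} = - \frac{1}{15505} \approx -6.4495 \cdot 10^{-5}$)
$\frac{1}{A + Q{\left(U{\left(1,2 \right)} \right)}} = \frac{1}{- \frac{1}{15505} - \frac{67}{2}} = \frac{1}{- \frac{1038837}{31010}} = - \frac{31010}{1038837}$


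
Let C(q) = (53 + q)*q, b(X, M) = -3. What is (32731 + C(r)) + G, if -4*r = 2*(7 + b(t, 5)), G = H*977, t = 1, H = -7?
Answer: 25790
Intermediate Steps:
G = -6839 (G = -7*977 = -6839)
r = -2 (r = -(7 - 3)/2 = -4/2 = -¼*8 = -2)
C(q) = q*(53 + q)
(32731 + C(r)) + G = (32731 - 2*(53 - 2)) - 6839 = (32731 - 2*51) - 6839 = (32731 - 102) - 6839 = 32629 - 6839 = 25790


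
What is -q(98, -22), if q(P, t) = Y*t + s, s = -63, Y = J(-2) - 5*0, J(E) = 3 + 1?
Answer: 151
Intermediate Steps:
J(E) = 4
Y = 4 (Y = 4 - 5*0 = 4 + 0 = 4)
q(P, t) = -63 + 4*t (q(P, t) = 4*t - 63 = -63 + 4*t)
-q(98, -22) = -(-63 + 4*(-22)) = -(-63 - 88) = -1*(-151) = 151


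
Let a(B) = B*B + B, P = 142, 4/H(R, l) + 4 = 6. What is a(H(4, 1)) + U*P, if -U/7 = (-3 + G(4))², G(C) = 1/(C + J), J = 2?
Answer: -143525/18 ≈ -7973.6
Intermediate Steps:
H(R, l) = 2 (H(R, l) = 4/(-4 + 6) = 4/2 = 4*(½) = 2)
G(C) = 1/(2 + C) (G(C) = 1/(C + 2) = 1/(2 + C))
U = -2023/36 (U = -7*(-3 + 1/(2 + 4))² = -7*(-3 + 1/6)² = -7*(-3 + ⅙)² = -7*(-17/6)² = -7*289/36 = -2023/36 ≈ -56.194)
a(B) = B + B² (a(B) = B² + B = B + B²)
a(H(4, 1)) + U*P = 2*(1 + 2) - 2023/36*142 = 2*3 - 143633/18 = 6 - 143633/18 = -143525/18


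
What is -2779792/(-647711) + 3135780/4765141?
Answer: 15277180030252/3086434242251 ≈ 4.9498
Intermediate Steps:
-2779792/(-647711) + 3135780/4765141 = -2779792*(-1/647711) + 3135780*(1/4765141) = 2779792/647711 + 3135780/4765141 = 15277180030252/3086434242251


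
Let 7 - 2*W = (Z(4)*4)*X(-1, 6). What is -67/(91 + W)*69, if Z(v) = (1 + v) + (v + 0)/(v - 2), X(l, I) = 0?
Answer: -3082/63 ≈ -48.921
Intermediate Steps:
Z(v) = 1 + v + v/(-2 + v) (Z(v) = (1 + v) + v/(-2 + v) = 1 + v + v/(-2 + v))
W = 7/2 (W = 7/2 - ((-2 + 4**2)/(-2 + 4))*4*0/2 = 7/2 - ((-2 + 16)/2)*4*0/2 = 7/2 - ((1/2)*14)*4*0/2 = 7/2 - 7*4*0/2 = 7/2 - 14*0 = 7/2 - 1/2*0 = 7/2 + 0 = 7/2 ≈ 3.5000)
-67/(91 + W)*69 = -67/(91 + 7/2)*69 = -67/189/2*69 = -67*2/189*69 = -134/189*69 = -3082/63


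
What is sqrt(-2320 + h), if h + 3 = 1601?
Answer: 19*I*sqrt(2) ≈ 26.87*I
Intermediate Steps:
h = 1598 (h = -3 + 1601 = 1598)
sqrt(-2320 + h) = sqrt(-2320 + 1598) = sqrt(-722) = 19*I*sqrt(2)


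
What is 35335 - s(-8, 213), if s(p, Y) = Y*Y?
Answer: -10034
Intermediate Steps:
s(p, Y) = Y**2
35335 - s(-8, 213) = 35335 - 1*213**2 = 35335 - 1*45369 = 35335 - 45369 = -10034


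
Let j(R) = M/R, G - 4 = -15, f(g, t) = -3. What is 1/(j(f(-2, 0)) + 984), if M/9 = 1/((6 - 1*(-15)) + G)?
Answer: 10/9837 ≈ 0.0010166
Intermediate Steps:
G = -11 (G = 4 - 15 = -11)
M = 9/10 (M = 9/((6 - 1*(-15)) - 11) = 9/((6 + 15) - 11) = 9/(21 - 11) = 9/10 ≈ 0.90000)
j(R) = 9/(10*R)
1/(j(f(-2, 0)) + 984) = 1/((9/10)/(-3) + 984) = 1/((9/10)*(-1/3) + 984) = 1/(-3/10 + 984) = 1/(9837/10) = 10/9837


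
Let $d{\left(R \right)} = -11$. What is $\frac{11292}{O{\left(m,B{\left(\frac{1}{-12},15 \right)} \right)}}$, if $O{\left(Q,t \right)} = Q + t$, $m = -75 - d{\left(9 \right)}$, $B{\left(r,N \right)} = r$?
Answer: $- \frac{135504}{769} \approx -176.21$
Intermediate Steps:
$m = -64$ ($m = -75 - -11 = -75 + 11 = -64$)
$\frac{11292}{O{\left(m,B{\left(\frac{1}{-12},15 \right)} \right)}} = \frac{11292}{-64 + \frac{1}{-12}} = \frac{11292}{-64 - \frac{1}{12}} = \frac{11292}{- \frac{769}{12}} = 11292 \left(- \frac{12}{769}\right) = - \frac{135504}{769}$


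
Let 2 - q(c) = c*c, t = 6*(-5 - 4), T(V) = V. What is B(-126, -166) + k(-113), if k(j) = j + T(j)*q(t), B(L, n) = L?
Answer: 329043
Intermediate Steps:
t = -54 (t = 6*(-9) = -54)
q(c) = 2 - c² (q(c) = 2 - c*c = 2 - c²)
k(j) = -2913*j (k(j) = j + j*(2 - 1*(-54)²) = j + j*(2 - 1*2916) = j + j*(2 - 2916) = j + j*(-2914) = j - 2914*j = -2913*j)
B(-126, -166) + k(-113) = -126 - 2913*(-113) = -126 + 329169 = 329043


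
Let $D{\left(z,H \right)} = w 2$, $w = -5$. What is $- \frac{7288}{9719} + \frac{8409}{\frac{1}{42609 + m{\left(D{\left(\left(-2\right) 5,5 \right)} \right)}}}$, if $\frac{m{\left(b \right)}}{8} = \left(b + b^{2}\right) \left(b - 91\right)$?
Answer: $- \frac{2460883842169}{9719} \approx -2.532 \cdot 10^{8}$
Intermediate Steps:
$D{\left(z,H \right)} = -10$ ($D{\left(z,H \right)} = \left(-5\right) 2 = -10$)
$m{\left(b \right)} = 8 \left(-91 + b\right) \left(b + b^{2}\right)$ ($m{\left(b \right)} = 8 \left(b + b^{2}\right) \left(b - 91\right) = 8 \left(b + b^{2}\right) \left(-91 + b\right) = 8 \left(-91 + b\right) \left(b + b^{2}\right)$)
$- \frac{7288}{9719} + \frac{8409}{\frac{1}{42609 + m{\left(D{\left(\left(-2\right) 5,5 \right)} \right)}}} = - \frac{7288}{9719} + \frac{8409}{\frac{1}{42609 + 8 \left(-10\right) \left(-91 + \left(-10\right)^{2} - -900\right)}} = \left(-7288\right) \frac{1}{9719} + \frac{8409}{\frac{1}{42609 + 8 \left(-10\right) \left(-91 + 100 + 900\right)}} = - \frac{7288}{9719} + \frac{8409}{\frac{1}{42609 + 8 \left(-10\right) 909}} = - \frac{7288}{9719} + \frac{8409}{\frac{1}{42609 - 72720}} = - \frac{7288}{9719} + \frac{8409}{\frac{1}{-30111}} = - \frac{7288}{9719} + \frac{8409}{- \frac{1}{30111}} = - \frac{7288}{9719} + 8409 \left(-30111\right) = - \frac{7288}{9719} - 253203399 = - \frac{2460883842169}{9719}$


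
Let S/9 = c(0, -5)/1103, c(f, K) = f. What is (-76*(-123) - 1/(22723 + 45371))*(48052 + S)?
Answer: 15293575174486/34047 ≈ 4.4919e+8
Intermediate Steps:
S = 0 (S = 9*(0/1103) = 9*(0*(1/1103)) = 9*0 = 0)
(-76*(-123) - 1/(22723 + 45371))*(48052 + S) = (-76*(-123) - 1/(22723 + 45371))*(48052 + 0) = (9348 - 1/68094)*48052 = (636542711/68094)*48052 = 15293575174486/34047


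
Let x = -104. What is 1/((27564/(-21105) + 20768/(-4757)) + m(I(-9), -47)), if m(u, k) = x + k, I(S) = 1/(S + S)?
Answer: -499485/78255223 ≈ -0.0063828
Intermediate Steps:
I(S) = 1/(2*S)
m(u, k) = -104 + k
1/((27564/(-21105) + 20768/(-4757)) + m(I(-9), -47)) = 1/((27564/(-21105) + 20768/(-4757)) + (-104 - 47)) = 1/((27564*(-1/21105) + 20768*(-1/4757)) - 151) = 1/((-9188/7035 - 20768/4757) - 151) = 1/(-2832988/499485 - 151) = 1/(-78255223/499485) = -499485/78255223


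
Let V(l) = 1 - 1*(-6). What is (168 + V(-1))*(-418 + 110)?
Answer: -53900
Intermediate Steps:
V(l) = 7 (V(l) = 1 + 6 = 7)
(168 + V(-1))*(-418 + 110) = (168 + 7)*(-418 + 110) = 175*(-308) = -53900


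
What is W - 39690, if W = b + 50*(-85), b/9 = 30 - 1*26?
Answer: -43904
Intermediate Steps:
b = 36 (b = 9*(30 - 1*26) = 9*(30 - 26) = 9*4 = 36)
W = -4214 (W = 36 + 50*(-85) = 36 - 4250 = -4214)
W - 39690 = -4214 - 39690 = -43904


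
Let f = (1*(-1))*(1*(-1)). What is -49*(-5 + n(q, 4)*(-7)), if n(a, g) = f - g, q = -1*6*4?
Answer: -784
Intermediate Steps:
q = -24 (q = -6*4 = -24)
f = 1 (f = -1*(-1) = 1)
n(a, g) = 1 - g
-49*(-5 + n(q, 4)*(-7)) = -49*(-5 + (1 - 1*4)*(-7)) = -49*(-5 + (1 - 4)*(-7)) = -49*(-5 - 3*(-7)) = -49*(-5 + 21) = -49*16 = -784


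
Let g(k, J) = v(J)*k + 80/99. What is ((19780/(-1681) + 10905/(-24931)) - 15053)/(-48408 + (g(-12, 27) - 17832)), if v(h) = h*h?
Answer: 15626353274433/77780316512263 ≈ 0.20090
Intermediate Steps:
v(h) = h²
g(k, J) = 80/99 + k*J² (g(k, J) = J²*k + 80/99 = k*J² + 80*(1/99) = k*J² + 80/99 = 80/99 + k*J²)
((19780/(-1681) + 10905/(-24931)) - 15053)/(-48408 + (g(-12, 27) - 17832)) = ((19780/(-1681) + 10905/(-24931)) - 15053)/(-48408 + ((80/99 - 12*27²) - 17832)) = ((19780*(-1/1681) + 10905*(-1/24931)) - 15053)/(-48408 + ((80/99 - 12*729) - 17832)) = ((-19780/1681 - 10905/24931) - 15053)/(-48408 + ((80/99 - 8748) - 17832)) = (-511466485/41909011 - 15053)/(-48408 + (-865972/99 - 17832)) = -631367809068/(41909011*(-48408 - 2631340/99)) = -631367809068/(41909011*(-7423732/99)) = -631367809068/41909011*(-99/7423732) = 15626353274433/77780316512263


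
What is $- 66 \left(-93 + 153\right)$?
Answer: $-3960$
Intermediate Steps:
$- 66 \left(-93 + 153\right) = \left(-66\right) 60 = -3960$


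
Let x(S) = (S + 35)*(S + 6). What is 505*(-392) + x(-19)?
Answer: -198168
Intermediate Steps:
x(S) = (6 + S)*(35 + S) (x(S) = (35 + S)*(6 + S) = (6 + S)*(35 + S))
505*(-392) + x(-19) = 505*(-392) + (210 + (-19)² + 41*(-19)) = -197960 + (210 + 361 - 779) = -197960 - 208 = -198168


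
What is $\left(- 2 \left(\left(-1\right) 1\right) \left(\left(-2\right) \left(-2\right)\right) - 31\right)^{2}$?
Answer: $529$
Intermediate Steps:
$\left(- 2 \left(\left(-1\right) 1\right) \left(\left(-2\right) \left(-2\right)\right) - 31\right)^{2} = \left(\left(-2\right) \left(-1\right) 4 - 31\right)^{2} = \left(2 \cdot 4 - 31\right)^{2} = \left(8 - 31\right)^{2} = \left(-23\right)^{2} = 529$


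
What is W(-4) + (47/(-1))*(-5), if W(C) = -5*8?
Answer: 195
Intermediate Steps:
W(C) = -40
W(-4) + (47/(-1))*(-5) = -40 + (47/(-1))*(-5) = -40 + (47*(-1))*(-5) = -40 - 47*(-5) = -40 + 235 = 195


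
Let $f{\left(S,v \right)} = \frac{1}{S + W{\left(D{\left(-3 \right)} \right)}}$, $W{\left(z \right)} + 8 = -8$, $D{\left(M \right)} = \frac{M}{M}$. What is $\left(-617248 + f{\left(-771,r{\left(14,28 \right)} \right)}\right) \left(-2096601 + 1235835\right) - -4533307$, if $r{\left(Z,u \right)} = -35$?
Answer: $\frac{418141462952191}{787} \approx 5.3131 \cdot 10^{11}$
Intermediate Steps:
$D{\left(M \right)} = 1$
$W{\left(z \right)} = -16$ ($W{\left(z \right)} = -8 - 8 = -16$)
$f{\left(S,v \right)} = \frac{1}{-16 + S}$ ($f{\left(S,v \right)} = \frac{1}{S - 16} = \frac{1}{-16 + S}$)
$\left(-617248 + f{\left(-771,r{\left(14,28 \right)} \right)}\right) \left(-2096601 + 1235835\right) - -4533307 = \left(-617248 + \frac{1}{-16 - 771}\right) \left(-2096601 + 1235835\right) - -4533307 = \left(-617248 + \frac{1}{-787}\right) \left(-860766\right) + 4533307 = \left(-617248 - \frac{1}{787}\right) \left(-860766\right) + 4533307 = \left(- \frac{485774177}{787}\right) \left(-860766\right) + 4533307 = \frac{418137895239582}{787} + 4533307 = \frac{418141462952191}{787}$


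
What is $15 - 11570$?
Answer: $-11555$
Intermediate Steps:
$15 - 11570 = -11555$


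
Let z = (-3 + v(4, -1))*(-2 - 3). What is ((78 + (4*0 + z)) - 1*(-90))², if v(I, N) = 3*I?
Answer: 15129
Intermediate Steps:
z = -45 (z = (-3 + 3*4)*(-2 - 3) = (-3 + 12)*(-5) = 9*(-5) = -45)
((78 + (4*0 + z)) - 1*(-90))² = ((78 + (4*0 - 45)) - 1*(-90))² = ((78 + (0 - 45)) + 90)² = ((78 - 45) + 90)² = (33 + 90)² = 123² = 15129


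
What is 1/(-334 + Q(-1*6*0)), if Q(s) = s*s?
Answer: -1/334 ≈ -0.0029940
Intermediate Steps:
Q(s) = s²
1/(-334 + Q(-1*6*0)) = 1/(-334 + (-1*6*0)²) = 1/(-334 + (-6*0)²) = 1/(-334 + 0²) = 1/(-334 + 0) = 1/(-334) = -1/334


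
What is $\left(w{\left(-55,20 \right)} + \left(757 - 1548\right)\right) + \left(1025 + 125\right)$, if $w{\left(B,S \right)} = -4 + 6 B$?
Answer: $25$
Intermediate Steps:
$\left(w{\left(-55,20 \right)} + \left(757 - 1548\right)\right) + \left(1025 + 125\right) = \left(\left(-4 + 6 \left(-55\right)\right) + \left(757 - 1548\right)\right) + \left(1025 + 125\right) = \left(\left(-4 - 330\right) + \left(757 - 1548\right)\right) + 1150 = \left(-334 - 791\right) + 1150 = -1125 + 1150 = 25$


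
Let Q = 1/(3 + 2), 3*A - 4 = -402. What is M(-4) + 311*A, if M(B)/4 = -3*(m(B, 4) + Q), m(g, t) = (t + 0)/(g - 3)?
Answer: -4331762/105 ≈ -41255.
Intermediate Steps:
A = -398/3 (A = 4/3 + (⅓)*(-402) = 4/3 - 134 = -398/3 ≈ -132.67)
Q = ⅕ (Q = 1/5 = ⅕ ≈ 0.20000)
m(g, t) = t/(-3 + g)
M(B) = -12/5 - 48/(-3 + B) (M(B) = 4*(-3*(4/(-3 + B) + ⅕)) = 4*(-3*(⅕ + 4/(-3 + B))) = 4*(-⅗ - 12/(-3 + B)) = -12/5 - 48/(-3 + B))
M(-4) + 311*A = 12*(-17 - 1*(-4))/(5*(-3 - 4)) + 311*(-398/3) = (12/5)*(-17 + 4)/(-7) - 123778/3 = (12/5)*(-⅐)*(-13) - 123778/3 = 156/35 - 123778/3 = -4331762/105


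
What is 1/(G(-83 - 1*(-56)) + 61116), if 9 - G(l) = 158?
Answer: 1/60967 ≈ 1.6402e-5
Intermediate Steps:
G(l) = -149 (G(l) = 9 - 1*158 = 9 - 158 = -149)
1/(G(-83 - 1*(-56)) + 61116) = 1/(-149 + 61116) = 1/60967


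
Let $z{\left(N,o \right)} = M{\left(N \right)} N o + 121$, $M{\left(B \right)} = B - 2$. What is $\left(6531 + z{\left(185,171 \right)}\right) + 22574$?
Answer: $5818431$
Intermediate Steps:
$M{\left(B \right)} = -2 + B$ ($M{\left(B \right)} = B - 2 = -2 + B$)
$z{\left(N,o \right)} = 121 + N o \left(-2 + N\right)$ ($z{\left(N,o \right)} = \left(-2 + N\right) N o + 121 = N \left(-2 + N\right) o + 121 = N o \left(-2 + N\right) + 121 = 121 + N o \left(-2 + N\right)$)
$\left(6531 + z{\left(185,171 \right)}\right) + 22574 = \left(6531 + \left(121 + 185 \cdot 171 \left(-2 + 185\right)\right)\right) + 22574 = \left(6531 + \left(121 + 185 \cdot 171 \cdot 183\right)\right) + 22574 = \left(6531 + \left(121 + 5789205\right)\right) + 22574 = \left(6531 + 5789326\right) + 22574 = 5795857 + 22574 = 5818431$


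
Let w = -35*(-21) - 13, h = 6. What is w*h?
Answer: 4332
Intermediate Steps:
w = 722 (w = 735 - 13 = 722)
w*h = 722*6 = 4332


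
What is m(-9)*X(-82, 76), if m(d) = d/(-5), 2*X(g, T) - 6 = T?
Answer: 369/5 ≈ 73.800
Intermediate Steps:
X(g, T) = 3 + T/2
m(d) = -d/5 (m(d) = d*(-⅕) = -d/5)
m(-9)*X(-82, 76) = (-⅕*(-9))*(3 + (½)*76) = 9*(3 + 38)/5 = (9/5)*41 = 369/5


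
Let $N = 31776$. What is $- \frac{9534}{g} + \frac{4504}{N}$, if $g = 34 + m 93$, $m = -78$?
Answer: $\frac{10483477}{7169460} \approx 1.4622$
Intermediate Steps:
$g = -7220$ ($g = 34 - 7254 = -7220$)
$- \frac{9534}{g} + \frac{4504}{N} = - \frac{9534}{-7220} + \frac{4504}{31776} = \left(-9534\right) \left(- \frac{1}{7220}\right) + 4504 \cdot \frac{1}{31776} = \frac{4767}{3610} + \frac{563}{3972} = \frac{10483477}{7169460}$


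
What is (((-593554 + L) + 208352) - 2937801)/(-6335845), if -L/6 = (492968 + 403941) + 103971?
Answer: 9328283/6335845 ≈ 1.4723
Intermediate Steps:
L = -6005280 (L = -6*((492968 + 403941) + 103971) = -6*(896909 + 103971) = -6*1000880 = -6005280)
(((-593554 + L) + 208352) - 2937801)/(-6335845) = (((-593554 - 6005280) + 208352) - 2937801)/(-6335845) = ((-6598834 + 208352) - 2937801)*(-1/6335845) = (-6390482 - 2937801)*(-1/6335845) = -9328283*(-1/6335845) = 9328283/6335845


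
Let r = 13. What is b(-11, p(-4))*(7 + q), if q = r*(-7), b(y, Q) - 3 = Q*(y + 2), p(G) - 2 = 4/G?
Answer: 504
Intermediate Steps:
p(G) = 2 + 4/G
b(y, Q) = 3 + Q*(2 + y) (b(y, Q) = 3 + Q*(y + 2) = 3 + Q*(2 + y))
q = -91 (q = 13*(-7) = -91)
b(-11, p(-4))*(7 + q) = (3 + 2*(2 + 4/(-4)) + (2 + 4/(-4))*(-11))*(7 - 91) = (3 + 2*(2 + 4*(-¼)) + (2 + 4*(-¼))*(-11))*(-84) = (3 + 2*(2 - 1) + (2 - 1)*(-11))*(-84) = (3 + 2*1 + 1*(-11))*(-84) = (3 + 2 - 11)*(-84) = -6*(-84) = 504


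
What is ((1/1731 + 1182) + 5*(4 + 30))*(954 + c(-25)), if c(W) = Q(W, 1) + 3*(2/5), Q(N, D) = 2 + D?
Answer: 3737479861/2885 ≈ 1.2955e+6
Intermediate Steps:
c(W) = 21/5 (c(W) = (2 + 1) + 3*(2/5) = 3 + 3*(2*(1/5)) = 3 + 3*(2/5) = 3 + 6/5 = 21/5)
((1/1731 + 1182) + 5*(4 + 30))*(954 + c(-25)) = ((1/1731 + 1182) + 5*(4 + 30))*(954 + 21/5) = ((1/1731 + 1182) + 5*34)*(4791/5) = (2046043/1731 + 170)*(4791/5) = (2340313/1731)*(4791/5) = 3737479861/2885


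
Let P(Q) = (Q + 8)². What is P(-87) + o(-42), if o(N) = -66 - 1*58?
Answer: 6117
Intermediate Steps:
o(N) = -124 (o(N) = -66 - 58 = -124)
P(Q) = (8 + Q)²
P(-87) + o(-42) = (8 - 87)² - 124 = (-79)² - 124 = 6241 - 124 = 6117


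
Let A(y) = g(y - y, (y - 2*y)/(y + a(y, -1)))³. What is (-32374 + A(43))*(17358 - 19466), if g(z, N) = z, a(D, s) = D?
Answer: 68244392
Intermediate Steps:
A(y) = 0 (A(y) = (y - y)³ = 0³ = 0)
(-32374 + A(43))*(17358 - 19466) = (-32374 + 0)*(17358 - 19466) = -32374*(-2108) = 68244392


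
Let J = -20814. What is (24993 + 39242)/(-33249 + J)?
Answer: -64235/54063 ≈ -1.1882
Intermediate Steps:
(24993 + 39242)/(-33249 + J) = (24993 + 39242)/(-33249 - 20814) = 64235/(-54063) = 64235*(-1/54063) = -64235/54063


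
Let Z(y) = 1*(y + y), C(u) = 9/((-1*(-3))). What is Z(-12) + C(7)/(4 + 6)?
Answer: -237/10 ≈ -23.700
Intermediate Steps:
C(u) = 3 (C(u) = 9/3 = 9*(⅓) = 3)
Z(y) = 2*y (Z(y) = 1*(2*y) = 2*y)
Z(-12) + C(7)/(4 + 6) = 2*(-12) + 3/(4 + 6) = -24 + 3/10 = -237/10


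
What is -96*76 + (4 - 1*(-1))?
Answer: -7291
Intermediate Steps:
-96*76 + (4 - 1*(-1)) = -7296 + (4 + 1) = -7296 + 5 = -7291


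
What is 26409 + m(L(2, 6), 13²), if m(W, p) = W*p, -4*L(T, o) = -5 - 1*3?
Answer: 26747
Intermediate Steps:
L(T, o) = 2 (L(T, o) = -(-5 - 1*3)/4 = -(-5 - 3)/4 = -¼*(-8) = 2)
26409 + m(L(2, 6), 13²) = 26409 + 2*13² = 26409 + 2*169 = 26409 + 338 = 26747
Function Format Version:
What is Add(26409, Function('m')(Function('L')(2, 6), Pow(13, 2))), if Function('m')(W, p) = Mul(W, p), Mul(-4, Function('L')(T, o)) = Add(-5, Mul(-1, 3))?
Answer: 26747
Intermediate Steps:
Function('L')(T, o) = 2 (Function('L')(T, o) = Mul(Rational(-1, 4), Add(-5, Mul(-1, 3))) = Mul(Rational(-1, 4), Add(-5, -3)) = Mul(Rational(-1, 4), -8) = 2)
Add(26409, Function('m')(Function('L')(2, 6), Pow(13, 2))) = Add(26409, Mul(2, Pow(13, 2))) = Add(26409, Mul(2, 169)) = Add(26409, 338) = 26747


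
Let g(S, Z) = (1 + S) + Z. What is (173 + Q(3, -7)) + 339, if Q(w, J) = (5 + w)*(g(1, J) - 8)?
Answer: 408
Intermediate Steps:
g(S, Z) = 1 + S + Z
Q(w, J) = (-6 + J)*(5 + w) (Q(w, J) = (5 + w)*((1 + 1 + J) - 8) = (5 + w)*((2 + J) - 8) = (5 + w)*(-6 + J) = (-6 + J)*(5 + w))
(173 + Q(3, -7)) + 339 = (173 + (-30 - 6*3 + 5*(-7) - 7*3)) + 339 = (173 + (-30 - 18 - 35 - 21)) + 339 = (173 - 104) + 339 = 69 + 339 = 408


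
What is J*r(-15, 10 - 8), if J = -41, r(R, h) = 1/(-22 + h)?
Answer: 41/20 ≈ 2.0500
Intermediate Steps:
J*r(-15, 10 - 8) = -41/(-22 + (10 - 8)) = -41/(-22 + 2) = -41/(-20) = -41*(-1/20) = 41/20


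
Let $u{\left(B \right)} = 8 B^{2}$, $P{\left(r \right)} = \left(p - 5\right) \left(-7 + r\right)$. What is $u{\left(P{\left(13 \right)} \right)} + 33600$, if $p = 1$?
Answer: $38208$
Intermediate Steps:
$P{\left(r \right)} = 28 - 4 r$ ($P{\left(r \right)} = \left(1 - 5\right) \left(-7 + r\right) = - 4 \left(-7 + r\right) = 28 - 4 r$)
$u{\left(P{\left(13 \right)} \right)} + 33600 = 8 \left(28 - 52\right)^{2} + 33600 = 8 \left(-24\right)^{2} + 33600 = 8 \cdot 576 + 33600 = 4608 + 33600 = 38208$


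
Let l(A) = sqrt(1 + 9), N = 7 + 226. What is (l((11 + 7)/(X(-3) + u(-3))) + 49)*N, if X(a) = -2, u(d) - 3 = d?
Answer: 11417 + 233*sqrt(10) ≈ 12154.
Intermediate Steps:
u(d) = 3 + d
N = 233
l(A) = sqrt(10)
(l((11 + 7)/(X(-3) + u(-3))) + 49)*N = (sqrt(10) + 49)*233 = (49 + sqrt(10))*233 = 11417 + 233*sqrt(10)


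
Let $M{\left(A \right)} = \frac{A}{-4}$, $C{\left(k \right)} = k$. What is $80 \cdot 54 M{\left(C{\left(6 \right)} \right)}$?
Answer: $-6480$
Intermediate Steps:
$M{\left(A \right)} = - \frac{A}{4}$ ($M{\left(A \right)} = A \left(- \frac{1}{4}\right) = - \frac{A}{4}$)
$80 \cdot 54 M{\left(C{\left(6 \right)} \right)} = 80 \cdot 54 \left(\left(- \frac{1}{4}\right) 6\right) = 4320 \left(- \frac{3}{2}\right) = -6480$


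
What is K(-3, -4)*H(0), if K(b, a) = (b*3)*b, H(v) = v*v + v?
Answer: 0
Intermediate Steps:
H(v) = v + v² (H(v) = v² + v = v + v²)
K(b, a) = 3*b² (K(b, a) = (3*b)*b = 3*b²)
K(-3, -4)*H(0) = (3*(-3)²)*(0*(1 + 0)) = (3*9)*(0*1) = 27*0 = 0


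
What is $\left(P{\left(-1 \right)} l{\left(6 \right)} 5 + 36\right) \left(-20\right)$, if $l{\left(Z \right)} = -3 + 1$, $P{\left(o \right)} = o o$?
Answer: $-520$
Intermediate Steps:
$P{\left(o \right)} = o^{2}$
$l{\left(Z \right)} = -2$
$\left(P{\left(-1 \right)} l{\left(6 \right)} 5 + 36\right) \left(-20\right) = \left(\left(-1\right)^{2} \left(-2\right) 5 + 36\right) \left(-20\right) = \left(1 \left(-2\right) 5 + 36\right) \left(-20\right) = \left(\left(-2\right) 5 + 36\right) \left(-20\right) = \left(-10 + 36\right) \left(-20\right) = 26 \left(-20\right) = -520$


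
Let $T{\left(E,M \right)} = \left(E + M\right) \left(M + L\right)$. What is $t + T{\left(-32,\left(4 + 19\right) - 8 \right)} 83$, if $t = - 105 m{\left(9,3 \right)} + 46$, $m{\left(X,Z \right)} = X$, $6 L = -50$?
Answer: $- \frac{30917}{3} \approx -10306.0$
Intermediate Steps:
$L = - \frac{25}{3}$ ($L = \frac{1}{6} \left(-50\right) = - \frac{25}{3} \approx -8.3333$)
$T{\left(E,M \right)} = \left(- \frac{25}{3} + M\right) \left(E + M\right)$ ($T{\left(E,M \right)} = \left(E + M\right) \left(M - \frac{25}{3}\right) = \left(E + M\right) \left(- \frac{25}{3} + M\right) = \left(- \frac{25}{3} + M\right) \left(E + M\right)$)
$t = -899$ ($t = \left(-105\right) 9 + 46 = -945 + 46 = -899$)
$t + T{\left(-32,\left(4 + 19\right) - 8 \right)} 83 = -899 + \left(\left(\left(4 + 19\right) - 8\right)^{2} - - \frac{800}{3} - \frac{25 \left(\left(4 + 19\right) - 8\right)}{3} - 32 \left(\left(4 + 19\right) - 8\right)\right) 83 = -899 + \left(\left(23 - 8\right)^{2} + \frac{800}{3} - \frac{25 \left(23 - 8\right)}{3} - 32 \left(23 - 8\right)\right) 83 = -899 + \left(15^{2} + \frac{800}{3} - 125 - 480\right) 83 = -899 + \left(225 + \frac{800}{3} - 125 - 480\right) 83 = -899 - \frac{28220}{3} = - \frac{30917}{3}$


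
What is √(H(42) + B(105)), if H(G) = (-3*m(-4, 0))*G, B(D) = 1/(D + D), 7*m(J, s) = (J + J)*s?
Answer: √210/210 ≈ 0.069007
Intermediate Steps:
m(J, s) = 2*J*s/7 (m(J, s) = ((J + J)*s)/7 = ((2*J)*s)/7 = (2*J*s)/7 = 2*J*s/7)
B(D) = 1/(2*D)
H(G) = 0 (H(G) = (-6*(-4)*0/7)*G = (-3*0)*G = 0*G = 0)
√(H(42) + B(105)) = √(0 + (½)/105) = √(0 + (½)*(1/105)) = √(0 + 1/210) = √(1/210) = √210/210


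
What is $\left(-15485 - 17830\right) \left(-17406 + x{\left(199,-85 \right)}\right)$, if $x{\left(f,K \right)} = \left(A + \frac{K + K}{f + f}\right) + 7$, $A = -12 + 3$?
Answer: $\frac{115412388255}{199} \approx 5.7996 \cdot 10^{8}$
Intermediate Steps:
$A = -9$
$x{\left(f,K \right)} = -2 + \frac{K}{f}$ ($x{\left(f,K \right)} = \left(-9 + \frac{K + K}{f + f}\right) + 7 = \left(-9 + \frac{2 K}{2 f}\right) + 7 = \left(-9 + 2 K \frac{1}{2 f}\right) + 7 = \left(-9 + \frac{K}{f}\right) + 7 = -2 + \frac{K}{f}$)
$\left(-15485 - 17830\right) \left(-17406 + x{\left(199,-85 \right)}\right) = \left(-15485 - 17830\right) \left(-17406 - \left(2 + \frac{85}{199}\right)\right) = - 33315 \left(-17406 - \frac{483}{199}\right) = \left(-33315\right) \left(- \frac{3464277}{199}\right) = \frac{115412388255}{199}$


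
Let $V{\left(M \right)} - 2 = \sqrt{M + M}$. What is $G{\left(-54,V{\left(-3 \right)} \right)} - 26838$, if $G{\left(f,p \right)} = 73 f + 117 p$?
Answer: $-30546 + 117 i \sqrt{6} \approx -30546.0 + 286.59 i$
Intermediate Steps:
$V{\left(M \right)} = 2 + \sqrt{2} \sqrt{M}$ ($V{\left(M \right)} = 2 + \sqrt{M + M} = 2 + \sqrt{2 M} = 2 + \sqrt{2} \sqrt{M}$)
$G{\left(-54,V{\left(-3 \right)} \right)} - 26838 = \left(73 \left(-54\right) + 117 \left(2 + \sqrt{2} \sqrt{-3}\right)\right) - 26838 = \left(-3942 + 117 \left(2 + \sqrt{2} i \sqrt{3}\right)\right) - 26838 = \left(-3942 + 117 \left(2 + i \sqrt{6}\right)\right) - 26838 = \left(-3942 + \left(234 + 117 i \sqrt{6}\right)\right) - 26838 = \left(-3708 + 117 i \sqrt{6}\right) - 26838 = -30546 + 117 i \sqrt{6}$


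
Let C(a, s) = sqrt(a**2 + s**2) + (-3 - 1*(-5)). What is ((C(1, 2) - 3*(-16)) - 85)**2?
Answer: (35 - sqrt(5))**2 ≈ 1073.5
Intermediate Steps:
C(a, s) = 2 + sqrt(a**2 + s**2) (C(a, s) = sqrt(a**2 + s**2) + (-3 + 5) = sqrt(a**2 + s**2) + 2 = 2 + sqrt(a**2 + s**2))
((C(1, 2) - 3*(-16)) - 85)**2 = (((2 + sqrt(1**2 + 2**2)) - 3*(-16)) - 85)**2 = (((2 + sqrt(1 + 4)) - 1*(-48)) - 85)**2 = (((2 + sqrt(5)) + 48) - 85)**2 = ((50 + sqrt(5)) - 85)**2 = (-35 + sqrt(5))**2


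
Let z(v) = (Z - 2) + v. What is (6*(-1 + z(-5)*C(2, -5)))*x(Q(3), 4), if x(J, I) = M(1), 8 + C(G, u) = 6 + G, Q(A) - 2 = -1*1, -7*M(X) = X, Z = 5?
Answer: 6/7 ≈ 0.85714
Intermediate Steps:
M(X) = -X/7
z(v) = 3 + v (z(v) = (5 - 2) + v = 3 + v)
Q(A) = 1 (Q(A) = 2 - 1*1 = 2 - 1 = 1)
C(G, u) = -2 + G (C(G, u) = -8 + (6 + G) = -2 + G)
x(J, I) = -⅐ (x(J, I) = -⅐*1 = -⅐)
(6*(-1 + z(-5)*C(2, -5)))*x(Q(3), 4) = (6*(-1 + (3 - 5)*(-2 + 2)))*(-⅐) = (6*(-1 - 2*0))*(-⅐) = (6*(-1 + 0))*(-⅐) = (6*(-1))*(-⅐) = -6*(-⅐) = 6/7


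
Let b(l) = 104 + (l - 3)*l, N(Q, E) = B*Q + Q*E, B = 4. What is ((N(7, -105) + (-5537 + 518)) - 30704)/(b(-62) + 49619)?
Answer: -36430/53753 ≈ -0.67773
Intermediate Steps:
N(Q, E) = 4*Q + E*Q (N(Q, E) = 4*Q + Q*E = 4*Q + E*Q)
b(l) = 104 + l*(-3 + l) (b(l) = 104 + (-3 + l)*l = 104 + l*(-3 + l))
((N(7, -105) + (-5537 + 518)) - 30704)/(b(-62) + 49619) = ((7*(4 - 105) + (-5537 + 518)) - 30704)/((104 + (-62)² - 3*(-62)) + 49619) = ((7*(-101) - 5019) - 30704)/((104 + 3844 + 186) + 49619) = ((-707 - 5019) - 30704)/(4134 + 49619) = (-5726 - 30704)/53753 = -36430*1/53753 = -36430/53753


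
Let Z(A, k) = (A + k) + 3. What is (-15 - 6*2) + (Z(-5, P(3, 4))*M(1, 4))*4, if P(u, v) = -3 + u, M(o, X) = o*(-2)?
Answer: -11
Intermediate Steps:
M(o, X) = -2*o
Z(A, k) = 3 + A + k
(-15 - 6*2) + (Z(-5, P(3, 4))*M(1, 4))*4 = (-15 - 6*2) + ((3 - 5 + (-3 + 3))*(-2*1))*4 = (-15 - 12) + ((3 - 5 + 0)*(-2))*4 = -27 - 2*(-2)*4 = -27 + 4*4 = -27 + 16 = -11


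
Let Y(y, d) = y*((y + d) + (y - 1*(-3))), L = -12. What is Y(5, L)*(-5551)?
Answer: -27755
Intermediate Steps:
Y(y, d) = y*(3 + d + 2*y) (Y(y, d) = y*((d + y) + (y + 3)) = y*((d + y) + (3 + y)) = y*(3 + d + 2*y))
Y(5, L)*(-5551) = (5*(3 - 12 + 2*5))*(-5551) = (5*(3 - 12 + 10))*(-5551) = (5*1)*(-5551) = 5*(-5551) = -27755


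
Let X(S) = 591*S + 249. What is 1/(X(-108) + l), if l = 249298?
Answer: 1/185719 ≈ 5.3845e-6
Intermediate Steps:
X(S) = 249 + 591*S
1/(X(-108) + l) = 1/((249 + 591*(-108)) + 249298) = 1/((249 - 63828) + 249298) = 1/(-63579 + 249298) = 1/185719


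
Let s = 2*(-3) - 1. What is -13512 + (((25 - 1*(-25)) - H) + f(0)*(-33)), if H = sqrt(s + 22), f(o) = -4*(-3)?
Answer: -13858 - sqrt(15) ≈ -13862.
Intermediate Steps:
s = -7 (s = -6 - 1 = -7)
f(o) = 12
H = sqrt(15) (H = sqrt(-7 + 22) = sqrt(15) ≈ 3.8730)
-13512 + (((25 - 1*(-25)) - H) + f(0)*(-33)) = -13512 + (((25 - 1*(-25)) - sqrt(15)) + 12*(-33)) = -13512 + (((25 + 25) - sqrt(15)) - 396) = -13512 + ((50 - sqrt(15)) - 396) = -13512 + (-346 - sqrt(15)) = -13858 - sqrt(15)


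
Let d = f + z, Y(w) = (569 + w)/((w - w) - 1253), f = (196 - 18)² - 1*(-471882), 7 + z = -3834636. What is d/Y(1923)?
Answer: 596262783/356 ≈ 1.6749e+6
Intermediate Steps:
z = -3834643 (z = -7 - 3834636 = -3834643)
f = 503566 (f = 178² + 471882 = 31684 + 471882 = 503566)
Y(w) = -569/1253 - w/1253 (Y(w) = (569 + w)/(0 - 1253) = (569 + w)/(-1253) = (569 + w)*(-1/1253) = -569/1253 - w/1253)
d = -3331077 (d = 503566 - 3834643 = -3331077)
d/Y(1923) = -3331077/(-569/1253 - 1/1253*1923) = -3331077/(-569/1253 - 1923/1253) = -3331077/(-356/179) = -3331077*(-179/356) = 596262783/356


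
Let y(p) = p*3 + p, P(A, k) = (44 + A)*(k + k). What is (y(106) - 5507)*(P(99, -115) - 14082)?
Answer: 238758676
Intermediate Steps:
P(A, k) = 2*k*(44 + A) (P(A, k) = (44 + A)*(2*k) = 2*k*(44 + A))
y(p) = 4*p (y(p) = 3*p + p = 4*p)
(y(106) - 5507)*(P(99, -115) - 14082) = (4*106 - 5507)*(2*(-115)*(44 + 99) - 14082) = (424 - 5507)*(2*(-115)*143 - 14082) = -5083*(-32890 - 14082) = -5083*(-46972) = 238758676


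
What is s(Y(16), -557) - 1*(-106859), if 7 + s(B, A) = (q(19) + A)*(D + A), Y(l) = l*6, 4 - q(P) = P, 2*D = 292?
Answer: 341944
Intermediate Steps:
D = 146 (D = (½)*292 = 146)
q(P) = 4 - P
Y(l) = 6*l
s(B, A) = -7 + (-15 + A)*(146 + A) (s(B, A) = -7 + ((4 - 1*19) + A)*(146 + A) = -7 + ((4 - 19) + A)*(146 + A) = -7 + (-15 + A)*(146 + A))
s(Y(16), -557) - 1*(-106859) = (-2197 + (-557)² + 131*(-557)) - 1*(-106859) = (-2197 + 310249 - 72967) + 106859 = 235085 + 106859 = 341944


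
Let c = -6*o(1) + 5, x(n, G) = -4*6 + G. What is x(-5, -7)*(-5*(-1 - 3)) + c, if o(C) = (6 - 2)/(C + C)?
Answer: -627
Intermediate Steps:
o(C) = 2/C (o(C) = 4/((2*C)) = 4*(1/(2*C)) = 2/C)
x(n, G) = -24 + G
c = -7 (c = -12/1 + 5 = -12 + 5 = -7)
x(-5, -7)*(-5*(-1 - 3)) + c = (-24 - 7)*(-5*(-1 - 3)) - 7 = -(-155)*(-4) - 7 = -31*20 - 7 = -620 - 7 = -627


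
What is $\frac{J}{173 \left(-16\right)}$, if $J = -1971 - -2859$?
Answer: $- \frac{111}{346} \approx -0.32081$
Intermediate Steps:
$J = 888$ ($J = -1971 + 2859 = 888$)
$\frac{J}{173 \left(-16\right)} = \frac{888}{173 \left(-16\right)} = \frac{888}{-2768} = 888 \left(- \frac{1}{2768}\right) = - \frac{111}{346}$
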